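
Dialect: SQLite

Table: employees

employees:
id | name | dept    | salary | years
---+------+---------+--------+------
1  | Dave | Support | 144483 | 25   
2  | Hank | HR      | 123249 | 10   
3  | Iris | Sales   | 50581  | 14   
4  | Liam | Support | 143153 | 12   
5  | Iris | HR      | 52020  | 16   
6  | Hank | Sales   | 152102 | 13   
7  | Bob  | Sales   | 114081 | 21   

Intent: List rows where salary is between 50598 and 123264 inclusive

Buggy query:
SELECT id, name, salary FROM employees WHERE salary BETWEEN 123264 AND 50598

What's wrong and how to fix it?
Bug: BETWEEN expects the lower bound first; with 123264 AND 50598 the range is empty

Fix: Write BETWEEN 50598 AND 123264

Corrected query:
SELECT id, name, salary FROM employees WHERE salary BETWEEN 50598 AND 123264

Result:
id | name | salary
---+------+-------
2  | Hank | 123249
5  | Iris | 52020 
7  | Bob  | 114081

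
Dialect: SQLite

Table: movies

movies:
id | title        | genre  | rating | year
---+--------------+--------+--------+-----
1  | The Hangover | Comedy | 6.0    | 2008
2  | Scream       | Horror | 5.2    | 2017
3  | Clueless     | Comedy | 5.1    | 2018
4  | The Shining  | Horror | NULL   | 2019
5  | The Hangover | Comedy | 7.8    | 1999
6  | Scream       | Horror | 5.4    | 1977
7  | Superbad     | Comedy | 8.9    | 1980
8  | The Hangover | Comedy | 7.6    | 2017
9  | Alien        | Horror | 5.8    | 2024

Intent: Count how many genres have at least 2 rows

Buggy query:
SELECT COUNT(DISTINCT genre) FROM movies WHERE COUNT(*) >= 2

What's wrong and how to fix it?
Bug: WHERE filters individual rows, not groups, so a group-level COUNT is invalid there

Fix: Group first with HAVING COUNT(*) >= 2, then COUNT the resulting groups

Corrected query:
SELECT COUNT(*) FROM (SELECT genre FROM movies GROUP BY genre HAVING COUNT(*) >= 2)

Result:
COUNT(*)
--------
2       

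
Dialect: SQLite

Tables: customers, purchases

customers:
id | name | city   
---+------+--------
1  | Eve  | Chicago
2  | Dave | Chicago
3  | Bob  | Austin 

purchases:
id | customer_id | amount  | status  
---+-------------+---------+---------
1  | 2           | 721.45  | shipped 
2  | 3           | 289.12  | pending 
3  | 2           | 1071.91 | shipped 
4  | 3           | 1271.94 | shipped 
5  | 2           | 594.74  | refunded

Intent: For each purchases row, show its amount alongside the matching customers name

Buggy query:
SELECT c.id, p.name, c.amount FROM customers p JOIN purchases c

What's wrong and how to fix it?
Bug: JOIN with no ON clause produces a cartesian product; every purchases row pairs with every customers row

Fix: Specify the join condition linking the foreign key to the parent id

Corrected query:
SELECT c.id, p.name, c.amount FROM customers p JOIN purchases c ON c.customer_id = p.id

Result:
id | name | amount 
---+------+--------
1  | Dave | 721.45 
2  | Bob  | 289.12 
3  | Dave | 1071.91
4  | Bob  | 1271.94
5  | Dave | 594.74 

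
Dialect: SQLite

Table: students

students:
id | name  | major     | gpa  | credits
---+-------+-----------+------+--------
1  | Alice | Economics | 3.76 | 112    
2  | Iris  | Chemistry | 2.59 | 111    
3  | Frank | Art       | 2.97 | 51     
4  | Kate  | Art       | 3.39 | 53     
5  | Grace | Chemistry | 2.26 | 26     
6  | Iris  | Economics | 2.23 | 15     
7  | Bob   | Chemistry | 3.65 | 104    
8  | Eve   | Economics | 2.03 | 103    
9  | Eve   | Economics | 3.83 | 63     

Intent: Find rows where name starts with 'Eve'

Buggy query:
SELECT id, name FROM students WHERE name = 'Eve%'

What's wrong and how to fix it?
Bug: Wildcards only work with LIKE; '=' treats '%' as a literal character

Fix: Replace '=' with LIKE so 'Eve%' is treated as a pattern

Corrected query:
SELECT id, name FROM students WHERE name LIKE 'Eve%'

Result:
id | name
---+-----
8  | Eve 
9  | Eve 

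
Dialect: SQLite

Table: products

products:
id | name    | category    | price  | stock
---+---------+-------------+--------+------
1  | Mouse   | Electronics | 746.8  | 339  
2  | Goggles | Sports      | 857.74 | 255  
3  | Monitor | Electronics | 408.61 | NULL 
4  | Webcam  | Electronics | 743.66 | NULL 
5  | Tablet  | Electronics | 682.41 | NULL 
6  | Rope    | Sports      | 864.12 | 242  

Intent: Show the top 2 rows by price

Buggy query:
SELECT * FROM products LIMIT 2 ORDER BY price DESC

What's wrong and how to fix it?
Bug: LIMIT must come after ORDER BY

Fix: Sort with ORDER BY, then apply LIMIT

Corrected query:
SELECT * FROM products ORDER BY price DESC LIMIT 2

Result:
id | name    | category | price  | stock
---+---------+----------+--------+------
6  | Rope    | Sports   | 864.12 | 242  
2  | Goggles | Sports   | 857.74 | 255  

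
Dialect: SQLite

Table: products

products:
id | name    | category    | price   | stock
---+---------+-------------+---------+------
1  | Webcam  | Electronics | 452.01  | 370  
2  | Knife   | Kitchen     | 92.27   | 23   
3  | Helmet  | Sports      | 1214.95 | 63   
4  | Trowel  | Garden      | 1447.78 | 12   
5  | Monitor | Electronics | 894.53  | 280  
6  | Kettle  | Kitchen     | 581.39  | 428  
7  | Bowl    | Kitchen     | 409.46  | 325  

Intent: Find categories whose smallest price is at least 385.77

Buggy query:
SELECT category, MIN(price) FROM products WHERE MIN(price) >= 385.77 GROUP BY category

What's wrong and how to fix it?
Bug: MIN() in WHERE is a misuse of aggregate

Fix: Replace WHERE with HAVING after the GROUP BY

Corrected query:
SELECT category, MIN(price) FROM products GROUP BY category HAVING MIN(price) >= 385.77

Result:
category    | MIN(price)
------------+-----------
Electronics | 452.01    
Garden      | 1447.78   
Sports      | 1214.95   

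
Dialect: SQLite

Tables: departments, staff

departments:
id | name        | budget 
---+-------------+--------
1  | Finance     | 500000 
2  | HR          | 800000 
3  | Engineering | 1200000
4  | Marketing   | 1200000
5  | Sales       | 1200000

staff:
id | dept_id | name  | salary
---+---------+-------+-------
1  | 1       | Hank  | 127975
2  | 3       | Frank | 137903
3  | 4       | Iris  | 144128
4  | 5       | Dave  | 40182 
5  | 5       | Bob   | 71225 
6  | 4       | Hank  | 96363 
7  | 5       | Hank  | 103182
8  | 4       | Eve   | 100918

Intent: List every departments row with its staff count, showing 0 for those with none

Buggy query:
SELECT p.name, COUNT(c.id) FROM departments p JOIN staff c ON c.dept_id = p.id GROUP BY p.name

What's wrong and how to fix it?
Bug: An inner join excludes parents with zero children

Fix: Use LEFT JOIN so parents without children still appear (COUNT(c.id) gives 0)

Corrected query:
SELECT p.name, COUNT(c.id) FROM departments p LEFT JOIN staff c ON c.dept_id = p.id GROUP BY p.name

Result:
name        | COUNT(c.id)
------------+------------
Engineering | 1          
Finance     | 1          
HR          | 0          
Marketing   | 3          
Sales       | 3          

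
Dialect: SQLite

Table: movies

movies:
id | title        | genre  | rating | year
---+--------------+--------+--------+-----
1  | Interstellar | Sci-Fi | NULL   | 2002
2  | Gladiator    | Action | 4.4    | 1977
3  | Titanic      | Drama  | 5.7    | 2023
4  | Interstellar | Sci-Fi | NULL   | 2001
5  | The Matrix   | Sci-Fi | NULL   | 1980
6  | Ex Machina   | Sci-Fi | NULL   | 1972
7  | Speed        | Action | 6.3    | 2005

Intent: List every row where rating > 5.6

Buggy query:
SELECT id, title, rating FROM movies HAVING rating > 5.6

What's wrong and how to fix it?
Bug: HAVING filters the output of aggregation, but this query has no GROUP BY and no aggregate functions, so SQLite rejects it (HAVING clause on a non-aggregate query); the condition here is per row

Fix: Use WHERE for row-level filtering

Corrected query:
SELECT id, title, rating FROM movies WHERE rating > 5.6

Result:
id | title   | rating
---+---------+-------
3  | Titanic | 5.7   
7  | Speed   | 6.3   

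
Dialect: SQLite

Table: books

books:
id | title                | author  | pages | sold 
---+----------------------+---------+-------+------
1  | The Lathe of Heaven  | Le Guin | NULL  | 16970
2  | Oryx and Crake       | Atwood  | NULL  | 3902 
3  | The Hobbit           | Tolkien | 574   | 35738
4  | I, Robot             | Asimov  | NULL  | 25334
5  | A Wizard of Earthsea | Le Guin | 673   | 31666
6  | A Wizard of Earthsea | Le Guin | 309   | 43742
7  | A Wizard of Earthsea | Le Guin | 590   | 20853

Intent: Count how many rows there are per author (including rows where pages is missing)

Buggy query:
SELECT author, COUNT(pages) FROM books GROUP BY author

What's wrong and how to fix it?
Bug: COUNT(pages) skips NULLs, so groups with missing pages are undercounted

Fix: Replace COUNT(pages) with COUNT(*)

Corrected query:
SELECT author, COUNT(*) FROM books GROUP BY author

Result:
author  | COUNT(*)
--------+---------
Asimov  | 1       
Atwood  | 1       
Le Guin | 4       
Tolkien | 1       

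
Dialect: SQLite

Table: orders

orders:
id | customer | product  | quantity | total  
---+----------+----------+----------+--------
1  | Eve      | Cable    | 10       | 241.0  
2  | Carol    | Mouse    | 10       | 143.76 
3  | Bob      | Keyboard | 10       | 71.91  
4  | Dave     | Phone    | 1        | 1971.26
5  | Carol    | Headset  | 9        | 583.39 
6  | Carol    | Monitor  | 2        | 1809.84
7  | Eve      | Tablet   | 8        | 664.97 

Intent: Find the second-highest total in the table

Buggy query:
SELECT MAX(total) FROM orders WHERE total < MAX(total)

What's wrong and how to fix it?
Bug: MAX(total) on the right of the comparison is an aggregate-in-WHERE error

Fix: Put the inner MAX in a scalar subquery

Corrected query:
SELECT MAX(total) FROM orders WHERE total < (SELECT MAX(total) FROM orders)

Result:
MAX(total)
----------
1809.84   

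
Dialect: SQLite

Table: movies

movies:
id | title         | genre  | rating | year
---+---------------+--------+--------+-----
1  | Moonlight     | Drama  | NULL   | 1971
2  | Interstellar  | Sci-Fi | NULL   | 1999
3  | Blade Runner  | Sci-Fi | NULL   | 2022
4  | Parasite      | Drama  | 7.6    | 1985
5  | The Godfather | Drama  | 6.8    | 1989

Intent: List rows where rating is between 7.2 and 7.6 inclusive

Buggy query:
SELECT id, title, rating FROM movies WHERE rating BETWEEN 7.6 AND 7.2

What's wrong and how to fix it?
Bug: BETWEEN expects the lower bound first; with 7.6 AND 7.2 the range is empty

Fix: Write BETWEEN 7.2 AND 7.6

Corrected query:
SELECT id, title, rating FROM movies WHERE rating BETWEEN 7.2 AND 7.6

Result:
id | title    | rating
---+----------+-------
4  | Parasite | 7.6   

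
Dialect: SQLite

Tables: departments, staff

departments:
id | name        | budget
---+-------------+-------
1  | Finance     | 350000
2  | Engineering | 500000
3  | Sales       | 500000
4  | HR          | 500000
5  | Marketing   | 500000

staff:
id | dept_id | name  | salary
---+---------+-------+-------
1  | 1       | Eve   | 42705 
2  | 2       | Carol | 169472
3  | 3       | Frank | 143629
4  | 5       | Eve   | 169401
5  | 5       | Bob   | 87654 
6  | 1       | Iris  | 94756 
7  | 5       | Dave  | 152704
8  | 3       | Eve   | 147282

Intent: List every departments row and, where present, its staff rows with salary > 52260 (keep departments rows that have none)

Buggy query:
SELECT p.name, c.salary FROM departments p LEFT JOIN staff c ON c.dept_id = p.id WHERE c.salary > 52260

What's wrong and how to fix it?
Bug: A WHERE condition on the right-hand table after LEFT JOIN drops unmatched parents

Fix: Put 'c.salary > 52260' in the JOIN's ON clause instead of WHERE

Corrected query:
SELECT p.name, c.salary FROM departments p LEFT JOIN staff c ON c.dept_id = p.id AND c.salary > 52260

Result:
name        | salary
------------+-------
Finance     | 94756 
Engineering | 169472
Sales       | 143629
Sales       | 147282
HR          | NULL  
Marketing   | 87654 
Marketing   | 152704
Marketing   | 169401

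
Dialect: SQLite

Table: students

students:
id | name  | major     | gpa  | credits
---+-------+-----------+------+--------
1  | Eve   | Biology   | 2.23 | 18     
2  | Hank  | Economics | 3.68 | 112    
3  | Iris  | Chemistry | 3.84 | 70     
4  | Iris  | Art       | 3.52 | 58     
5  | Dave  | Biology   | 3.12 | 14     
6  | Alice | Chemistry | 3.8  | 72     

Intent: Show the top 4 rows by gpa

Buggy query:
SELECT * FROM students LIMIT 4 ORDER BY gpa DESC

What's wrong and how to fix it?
Bug: LIMIT must come after ORDER BY

Fix: Sort with ORDER BY, then apply LIMIT

Corrected query:
SELECT * FROM students ORDER BY gpa DESC LIMIT 4

Result:
id | name  | major     | gpa  | credits
---+-------+-----------+------+--------
3  | Iris  | Chemistry | 3.84 | 70     
6  | Alice | Chemistry | 3.8  | 72     
2  | Hank  | Economics | 3.68 | 112    
4  | Iris  | Art       | 3.52 | 58     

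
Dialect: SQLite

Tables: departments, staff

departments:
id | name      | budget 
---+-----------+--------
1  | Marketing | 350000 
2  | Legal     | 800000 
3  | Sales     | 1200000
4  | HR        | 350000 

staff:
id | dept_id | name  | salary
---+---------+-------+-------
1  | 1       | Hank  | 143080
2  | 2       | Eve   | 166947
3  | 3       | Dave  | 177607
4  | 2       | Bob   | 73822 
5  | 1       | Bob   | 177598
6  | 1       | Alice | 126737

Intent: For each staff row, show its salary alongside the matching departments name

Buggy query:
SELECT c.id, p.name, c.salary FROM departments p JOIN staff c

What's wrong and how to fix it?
Bug: JOIN with no ON clause produces a cartesian product; every staff row pairs with every departments row

Fix: Add ON c.dept_id = p.id to the JOIN

Corrected query:
SELECT c.id, p.name, c.salary FROM departments p JOIN staff c ON c.dept_id = p.id

Result:
id | name      | salary
---+-----------+-------
1  | Marketing | 143080
2  | Legal     | 166947
3  | Sales     | 177607
4  | Legal     | 73822 
5  | Marketing | 177598
6  | Marketing | 126737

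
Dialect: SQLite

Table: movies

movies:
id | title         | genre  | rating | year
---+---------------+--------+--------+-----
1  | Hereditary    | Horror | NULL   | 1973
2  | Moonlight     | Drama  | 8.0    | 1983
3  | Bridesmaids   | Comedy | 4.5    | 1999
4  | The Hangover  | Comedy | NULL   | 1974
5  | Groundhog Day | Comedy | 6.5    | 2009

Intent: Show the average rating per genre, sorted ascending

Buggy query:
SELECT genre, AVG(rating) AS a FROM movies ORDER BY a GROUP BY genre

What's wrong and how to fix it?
Bug: ORDER BY appears before GROUP BY; SQL clause order requires GROUP BY first

Fix: Reorder: SELECT … FROM … GROUP BY … ORDER BY …

Corrected query:
SELECT genre, AVG(rating) AS a FROM movies GROUP BY genre ORDER BY a

Result:
genre  | a   
-------+-----
Horror | NULL
Comedy | 5.5 
Drama  | 8   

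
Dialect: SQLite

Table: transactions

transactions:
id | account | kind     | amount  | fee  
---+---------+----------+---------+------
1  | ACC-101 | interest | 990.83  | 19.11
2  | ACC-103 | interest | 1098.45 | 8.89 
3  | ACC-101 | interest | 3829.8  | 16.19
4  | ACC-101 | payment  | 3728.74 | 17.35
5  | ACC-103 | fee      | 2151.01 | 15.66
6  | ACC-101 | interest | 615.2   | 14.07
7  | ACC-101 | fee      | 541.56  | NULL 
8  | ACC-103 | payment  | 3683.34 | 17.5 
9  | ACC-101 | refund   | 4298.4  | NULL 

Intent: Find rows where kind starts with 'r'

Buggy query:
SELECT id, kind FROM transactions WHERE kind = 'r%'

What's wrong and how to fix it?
Bug: Wildcards only work with LIKE; '=' treats '%' as a literal character

Fix: Replace '=' with LIKE so 'r%' is treated as a pattern

Corrected query:
SELECT id, kind FROM transactions WHERE kind LIKE 'r%'

Result:
id | kind  
---+-------
9  | refund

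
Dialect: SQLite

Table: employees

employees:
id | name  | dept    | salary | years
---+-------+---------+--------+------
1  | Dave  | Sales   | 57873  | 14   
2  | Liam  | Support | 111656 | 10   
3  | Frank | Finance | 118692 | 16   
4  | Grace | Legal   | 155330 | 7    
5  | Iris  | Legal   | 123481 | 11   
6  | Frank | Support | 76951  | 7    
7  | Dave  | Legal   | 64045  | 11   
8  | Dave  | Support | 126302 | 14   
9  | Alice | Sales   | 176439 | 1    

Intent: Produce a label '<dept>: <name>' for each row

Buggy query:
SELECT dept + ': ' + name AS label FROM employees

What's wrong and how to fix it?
Bug: '+' is numeric addition; on text columns SQLite converts them to 0 instead of concatenating

Fix: Use the || operator for string concatenation

Corrected query:
SELECT dept || ': ' || name AS label FROM employees

Result:
label         
--------------
Sales: Dave   
Support: Liam 
Finance: Frank
Legal: Grace  
Legal: Iris   
Support: Frank
Legal: Dave   
Support: Dave 
Sales: Alice  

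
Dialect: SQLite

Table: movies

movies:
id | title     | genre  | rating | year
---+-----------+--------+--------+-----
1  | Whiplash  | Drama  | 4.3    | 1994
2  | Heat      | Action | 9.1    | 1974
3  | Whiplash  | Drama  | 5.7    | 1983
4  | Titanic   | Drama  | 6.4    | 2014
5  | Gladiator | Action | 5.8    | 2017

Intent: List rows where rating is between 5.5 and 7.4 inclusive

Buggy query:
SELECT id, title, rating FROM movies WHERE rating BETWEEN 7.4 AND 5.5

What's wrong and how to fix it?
Bug: The bounds are reversed; BETWEEN a AND b requires a <= b to match anything

Fix: Swap the bounds so the smaller value comes first

Corrected query:
SELECT id, title, rating FROM movies WHERE rating BETWEEN 5.5 AND 7.4

Result:
id | title     | rating
---+-----------+-------
3  | Whiplash  | 5.7   
4  | Titanic   | 6.4   
5  | Gladiator | 5.8   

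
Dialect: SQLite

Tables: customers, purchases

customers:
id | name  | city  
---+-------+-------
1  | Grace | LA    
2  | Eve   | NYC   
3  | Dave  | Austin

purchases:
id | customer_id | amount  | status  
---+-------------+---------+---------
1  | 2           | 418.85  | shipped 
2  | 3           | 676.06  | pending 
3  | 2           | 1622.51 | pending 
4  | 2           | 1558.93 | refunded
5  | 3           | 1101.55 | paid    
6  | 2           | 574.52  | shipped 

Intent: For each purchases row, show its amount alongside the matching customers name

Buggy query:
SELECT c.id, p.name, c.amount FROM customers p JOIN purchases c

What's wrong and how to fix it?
Bug: Missing join condition: each purchases row is matched to all customers rows instead of just its own

Fix: Specify the join condition linking the foreign key to the parent id

Corrected query:
SELECT c.id, p.name, c.amount FROM customers p JOIN purchases c ON c.customer_id = p.id

Result:
id | name | amount 
---+------+--------
1  | Eve  | 418.85 
2  | Dave | 676.06 
3  | Eve  | 1622.51
4  | Eve  | 1558.93
5  | Dave | 1101.55
6  | Eve  | 574.52 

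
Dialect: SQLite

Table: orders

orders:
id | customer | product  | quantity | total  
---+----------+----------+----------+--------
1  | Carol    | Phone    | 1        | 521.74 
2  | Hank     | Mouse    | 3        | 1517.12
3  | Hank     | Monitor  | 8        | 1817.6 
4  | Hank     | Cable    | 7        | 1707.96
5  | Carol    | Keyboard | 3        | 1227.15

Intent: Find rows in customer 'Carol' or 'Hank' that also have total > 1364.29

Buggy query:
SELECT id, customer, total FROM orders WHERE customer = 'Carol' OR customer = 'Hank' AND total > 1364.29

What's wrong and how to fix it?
Bug: AND binds tighter than OR, so this parses as customer = 'Carol' OR (customer = 'Hank' AND total > 1364.29)

Fix: Add parentheses around the OR so the AND applies to both alternatives

Corrected query:
SELECT id, customer, total FROM orders WHERE (customer = 'Carol' OR customer = 'Hank') AND total > 1364.29

Result:
id | customer | total  
---+----------+--------
2  | Hank     | 1517.12
3  | Hank     | 1817.6 
4  | Hank     | 1707.96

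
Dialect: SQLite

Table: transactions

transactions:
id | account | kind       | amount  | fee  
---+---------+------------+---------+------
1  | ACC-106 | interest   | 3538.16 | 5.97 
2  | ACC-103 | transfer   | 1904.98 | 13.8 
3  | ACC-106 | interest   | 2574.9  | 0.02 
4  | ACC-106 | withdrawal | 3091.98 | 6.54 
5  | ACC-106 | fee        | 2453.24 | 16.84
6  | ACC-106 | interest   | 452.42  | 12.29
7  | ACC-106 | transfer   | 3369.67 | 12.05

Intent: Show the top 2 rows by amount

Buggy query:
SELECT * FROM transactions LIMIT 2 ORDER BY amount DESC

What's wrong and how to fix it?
Bug: ORDER BY cannot follow LIMIT; LIMIT is the final clause

Fix: Sort with ORDER BY, then apply LIMIT

Corrected query:
SELECT * FROM transactions ORDER BY amount DESC LIMIT 2

Result:
id | account | kind     | amount  | fee  
---+---------+----------+---------+------
1  | ACC-106 | interest | 3538.16 | 5.97 
7  | ACC-106 | transfer | 3369.67 | 12.05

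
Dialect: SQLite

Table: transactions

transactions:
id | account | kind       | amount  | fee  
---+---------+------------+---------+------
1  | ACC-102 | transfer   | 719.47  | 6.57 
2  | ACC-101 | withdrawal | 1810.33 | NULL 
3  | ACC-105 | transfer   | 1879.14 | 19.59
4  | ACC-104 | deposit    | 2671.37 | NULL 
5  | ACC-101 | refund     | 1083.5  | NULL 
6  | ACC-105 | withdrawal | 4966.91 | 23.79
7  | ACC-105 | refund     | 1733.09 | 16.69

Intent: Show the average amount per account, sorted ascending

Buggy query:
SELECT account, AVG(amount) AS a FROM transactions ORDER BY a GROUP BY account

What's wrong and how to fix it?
Bug: GROUP BY must precede ORDER BY

Fix: Reorder: SELECT … FROM … GROUP BY … ORDER BY …

Corrected query:
SELECT account, AVG(amount) AS a FROM transactions GROUP BY account ORDER BY a

Result:
account | a          
--------+------------
ACC-102 | 719.47     
ACC-101 | 1446.915   
ACC-104 | 2671.37    
ACC-105 | 2859.713333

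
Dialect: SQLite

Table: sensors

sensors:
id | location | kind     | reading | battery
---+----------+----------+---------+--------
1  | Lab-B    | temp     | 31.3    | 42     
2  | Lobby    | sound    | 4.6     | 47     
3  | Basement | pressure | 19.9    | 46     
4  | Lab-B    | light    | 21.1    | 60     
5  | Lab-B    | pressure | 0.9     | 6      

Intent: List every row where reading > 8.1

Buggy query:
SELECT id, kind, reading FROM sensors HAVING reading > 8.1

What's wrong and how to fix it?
Bug: HAVING filters the output of aggregation, but this query has no GROUP BY and no aggregate functions, so SQLite rejects it (HAVING clause on a non-aggregate query); the condition here is per row

Fix: Use WHERE for row-level filtering

Corrected query:
SELECT id, kind, reading FROM sensors WHERE reading > 8.1

Result:
id | kind     | reading
---+----------+--------
1  | temp     | 31.3   
3  | pressure | 19.9   
4  | light    | 21.1   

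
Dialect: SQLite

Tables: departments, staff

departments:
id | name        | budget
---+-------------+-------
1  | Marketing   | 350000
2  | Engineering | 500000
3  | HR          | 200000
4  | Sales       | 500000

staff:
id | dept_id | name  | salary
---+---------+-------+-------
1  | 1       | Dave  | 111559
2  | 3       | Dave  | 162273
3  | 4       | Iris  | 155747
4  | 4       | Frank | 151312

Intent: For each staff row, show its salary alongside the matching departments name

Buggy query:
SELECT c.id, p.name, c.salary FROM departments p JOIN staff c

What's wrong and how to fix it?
Bug: Missing join condition: each staff row is matched to all departments rows instead of just its own

Fix: Specify the join condition linking the foreign key to the parent id

Corrected query:
SELECT c.id, p.name, c.salary FROM departments p JOIN staff c ON c.dept_id = p.id

Result:
id | name      | salary
---+-----------+-------
1  | Marketing | 111559
2  | HR        | 162273
3  | Sales     | 155747
4  | Sales     | 151312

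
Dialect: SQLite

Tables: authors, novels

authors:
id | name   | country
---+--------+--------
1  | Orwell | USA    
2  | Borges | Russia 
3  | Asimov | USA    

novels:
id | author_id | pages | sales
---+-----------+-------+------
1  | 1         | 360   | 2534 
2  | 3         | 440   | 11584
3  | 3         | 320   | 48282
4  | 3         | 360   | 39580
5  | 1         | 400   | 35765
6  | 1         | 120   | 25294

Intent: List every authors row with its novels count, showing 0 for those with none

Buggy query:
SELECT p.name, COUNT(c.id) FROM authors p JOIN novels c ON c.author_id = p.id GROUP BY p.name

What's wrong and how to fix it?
Bug: An inner join excludes parents with zero children

Fix: Switch to LEFT JOIN to retain unmatched parent rows

Corrected query:
SELECT p.name, COUNT(c.id) FROM authors p LEFT JOIN novels c ON c.author_id = p.id GROUP BY p.name

Result:
name   | COUNT(c.id)
-------+------------
Asimov | 3          
Borges | 0          
Orwell | 3          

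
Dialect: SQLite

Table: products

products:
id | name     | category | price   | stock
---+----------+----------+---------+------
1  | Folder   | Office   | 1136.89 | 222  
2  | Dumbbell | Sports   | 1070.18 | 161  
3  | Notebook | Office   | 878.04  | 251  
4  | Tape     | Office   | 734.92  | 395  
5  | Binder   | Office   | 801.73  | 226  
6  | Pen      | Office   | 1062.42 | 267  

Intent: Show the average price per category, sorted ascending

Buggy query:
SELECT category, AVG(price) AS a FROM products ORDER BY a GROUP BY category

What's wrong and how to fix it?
Bug: ORDER BY appears before GROUP BY; SQL clause order requires GROUP BY first

Fix: Reorder: SELECT … FROM … GROUP BY … ORDER BY …

Corrected query:
SELECT category, AVG(price) AS a FROM products GROUP BY category ORDER BY a

Result:
category | a      
---------+--------
Office   | 922.8  
Sports   | 1070.18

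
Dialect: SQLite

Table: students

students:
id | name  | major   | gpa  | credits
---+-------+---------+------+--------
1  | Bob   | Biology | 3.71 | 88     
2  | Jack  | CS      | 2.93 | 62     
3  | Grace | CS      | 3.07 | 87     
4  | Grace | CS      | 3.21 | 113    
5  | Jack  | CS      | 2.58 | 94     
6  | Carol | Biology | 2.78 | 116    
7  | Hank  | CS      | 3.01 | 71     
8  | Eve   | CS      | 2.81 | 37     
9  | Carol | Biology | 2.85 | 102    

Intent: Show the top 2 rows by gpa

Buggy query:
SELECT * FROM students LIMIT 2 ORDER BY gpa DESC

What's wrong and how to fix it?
Bug: ORDER BY cannot follow LIMIT; LIMIT is the final clause

Fix: Swap the clauses: ORDER BY first, then LIMIT

Corrected query:
SELECT * FROM students ORDER BY gpa DESC LIMIT 2

Result:
id | name  | major   | gpa  | credits
---+-------+---------+------+--------
1  | Bob   | Biology | 3.71 | 88     
4  | Grace | CS      | 3.21 | 113    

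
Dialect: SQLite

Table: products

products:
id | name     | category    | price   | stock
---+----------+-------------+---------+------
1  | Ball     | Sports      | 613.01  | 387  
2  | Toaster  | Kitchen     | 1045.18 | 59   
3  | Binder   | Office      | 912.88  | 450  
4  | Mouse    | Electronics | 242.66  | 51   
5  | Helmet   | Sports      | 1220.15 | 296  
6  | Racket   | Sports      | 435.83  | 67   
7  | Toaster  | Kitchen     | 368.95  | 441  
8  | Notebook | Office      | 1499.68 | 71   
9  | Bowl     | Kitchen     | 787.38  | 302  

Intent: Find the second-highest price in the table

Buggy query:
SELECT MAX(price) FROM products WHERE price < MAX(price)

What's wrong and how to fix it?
Bug: MAX(price) on the right of the comparison is an aggregate-in-WHERE error

Fix: Compute the overall MAX in a subquery, then take MAX of rows below it

Corrected query:
SELECT MAX(price) FROM products WHERE price < (SELECT MAX(price) FROM products)

Result:
MAX(price)
----------
1220.15   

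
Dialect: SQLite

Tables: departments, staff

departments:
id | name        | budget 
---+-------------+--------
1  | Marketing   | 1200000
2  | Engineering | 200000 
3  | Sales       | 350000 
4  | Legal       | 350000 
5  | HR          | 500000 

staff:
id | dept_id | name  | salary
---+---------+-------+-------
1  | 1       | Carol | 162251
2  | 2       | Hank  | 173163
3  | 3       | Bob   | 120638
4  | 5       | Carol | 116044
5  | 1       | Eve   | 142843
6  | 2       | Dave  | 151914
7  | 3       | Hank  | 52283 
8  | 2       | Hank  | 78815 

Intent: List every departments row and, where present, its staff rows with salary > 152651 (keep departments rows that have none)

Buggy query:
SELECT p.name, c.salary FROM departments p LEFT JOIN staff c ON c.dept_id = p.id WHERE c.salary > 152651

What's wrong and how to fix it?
Bug: A WHERE condition on the right-hand table after LEFT JOIN drops unmatched parents

Fix: Put 'c.salary > 152651' in the JOIN's ON clause instead of WHERE

Corrected query:
SELECT p.name, c.salary FROM departments p LEFT JOIN staff c ON c.dept_id = p.id AND c.salary > 152651

Result:
name        | salary
------------+-------
Marketing   | 162251
Engineering | 173163
Sales       | NULL  
Legal       | NULL  
HR          | NULL  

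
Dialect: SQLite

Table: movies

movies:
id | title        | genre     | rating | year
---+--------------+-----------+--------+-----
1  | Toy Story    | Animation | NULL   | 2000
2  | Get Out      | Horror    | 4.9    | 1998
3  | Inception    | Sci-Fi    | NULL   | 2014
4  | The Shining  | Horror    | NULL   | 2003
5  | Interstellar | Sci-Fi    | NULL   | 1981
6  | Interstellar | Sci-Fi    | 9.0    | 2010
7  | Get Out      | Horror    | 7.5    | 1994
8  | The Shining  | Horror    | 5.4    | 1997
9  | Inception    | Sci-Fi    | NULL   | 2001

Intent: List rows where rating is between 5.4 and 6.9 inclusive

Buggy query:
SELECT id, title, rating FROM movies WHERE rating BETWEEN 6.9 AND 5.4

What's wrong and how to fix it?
Bug: BETWEEN expects the lower bound first; with 6.9 AND 5.4 the range is empty

Fix: Swap the bounds so the smaller value comes first

Corrected query:
SELECT id, title, rating FROM movies WHERE rating BETWEEN 5.4 AND 6.9

Result:
id | title       | rating
---+-------------+-------
8  | The Shining | 5.4   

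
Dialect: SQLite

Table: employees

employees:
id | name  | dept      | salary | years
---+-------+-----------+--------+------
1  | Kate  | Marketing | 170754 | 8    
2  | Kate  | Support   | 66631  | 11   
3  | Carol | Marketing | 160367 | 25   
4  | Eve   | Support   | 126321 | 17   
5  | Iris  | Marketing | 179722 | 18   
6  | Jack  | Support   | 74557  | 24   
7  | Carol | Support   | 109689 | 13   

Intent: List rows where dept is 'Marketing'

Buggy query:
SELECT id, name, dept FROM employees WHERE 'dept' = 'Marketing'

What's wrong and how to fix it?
Bug: Single quotes denote string literals in SQL; the column name is being compared as a constant string

Fix: Reference the column as dept without single quotes

Corrected query:
SELECT id, name, dept FROM employees WHERE dept = 'Marketing'

Result:
id | name  | dept     
---+-------+----------
1  | Kate  | Marketing
3  | Carol | Marketing
5  | Iris  | Marketing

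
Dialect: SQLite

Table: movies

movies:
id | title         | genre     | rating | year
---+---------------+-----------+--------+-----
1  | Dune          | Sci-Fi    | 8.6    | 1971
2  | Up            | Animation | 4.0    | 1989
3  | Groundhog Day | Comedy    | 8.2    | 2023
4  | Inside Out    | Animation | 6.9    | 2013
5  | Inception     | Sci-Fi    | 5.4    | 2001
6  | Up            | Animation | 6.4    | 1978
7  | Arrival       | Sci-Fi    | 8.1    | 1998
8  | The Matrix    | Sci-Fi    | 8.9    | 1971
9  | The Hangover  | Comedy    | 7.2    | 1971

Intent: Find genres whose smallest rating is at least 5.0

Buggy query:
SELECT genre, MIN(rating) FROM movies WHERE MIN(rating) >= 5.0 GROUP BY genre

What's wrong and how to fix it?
Bug: MIN() in WHERE is a misuse of aggregate

Fix: Use HAVING for the per-group MIN condition

Corrected query:
SELECT genre, MIN(rating) FROM movies GROUP BY genre HAVING MIN(rating) >= 5.0

Result:
genre  | MIN(rating)
-------+------------
Comedy | 7.2        
Sci-Fi | 5.4        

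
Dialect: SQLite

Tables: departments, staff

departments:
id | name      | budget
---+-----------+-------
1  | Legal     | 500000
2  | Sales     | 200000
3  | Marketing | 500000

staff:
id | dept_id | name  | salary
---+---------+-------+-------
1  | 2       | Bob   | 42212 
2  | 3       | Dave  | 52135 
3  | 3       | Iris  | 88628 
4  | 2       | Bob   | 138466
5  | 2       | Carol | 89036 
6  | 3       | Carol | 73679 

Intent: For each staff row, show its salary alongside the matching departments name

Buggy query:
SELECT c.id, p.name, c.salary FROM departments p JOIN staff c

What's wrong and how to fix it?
Bug: Missing join condition: each staff row is matched to all departments rows instead of just its own

Fix: Add ON c.dept_id = p.id to the JOIN

Corrected query:
SELECT c.id, p.name, c.salary FROM departments p JOIN staff c ON c.dept_id = p.id

Result:
id | name      | salary
---+-----------+-------
1  | Sales     | 42212 
2  | Marketing | 52135 
3  | Marketing | 88628 
4  | Sales     | 138466
5  | Sales     | 89036 
6  | Marketing | 73679 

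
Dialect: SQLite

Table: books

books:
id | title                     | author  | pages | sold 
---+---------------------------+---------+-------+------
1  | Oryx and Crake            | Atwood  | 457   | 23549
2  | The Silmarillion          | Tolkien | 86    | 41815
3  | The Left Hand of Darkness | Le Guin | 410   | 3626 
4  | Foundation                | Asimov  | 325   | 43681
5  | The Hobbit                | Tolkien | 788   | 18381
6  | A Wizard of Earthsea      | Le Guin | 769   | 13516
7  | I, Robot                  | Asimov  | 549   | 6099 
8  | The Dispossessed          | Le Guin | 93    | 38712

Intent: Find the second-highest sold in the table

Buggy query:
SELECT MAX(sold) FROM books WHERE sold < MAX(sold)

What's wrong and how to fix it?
Bug: MAX(sold) on the right of the comparison is an aggregate-in-WHERE error

Fix: Compute the overall MAX in a subquery, then take MAX of rows below it

Corrected query:
SELECT MAX(sold) FROM books WHERE sold < (SELECT MAX(sold) FROM books)

Result:
MAX(sold)
---------
41815    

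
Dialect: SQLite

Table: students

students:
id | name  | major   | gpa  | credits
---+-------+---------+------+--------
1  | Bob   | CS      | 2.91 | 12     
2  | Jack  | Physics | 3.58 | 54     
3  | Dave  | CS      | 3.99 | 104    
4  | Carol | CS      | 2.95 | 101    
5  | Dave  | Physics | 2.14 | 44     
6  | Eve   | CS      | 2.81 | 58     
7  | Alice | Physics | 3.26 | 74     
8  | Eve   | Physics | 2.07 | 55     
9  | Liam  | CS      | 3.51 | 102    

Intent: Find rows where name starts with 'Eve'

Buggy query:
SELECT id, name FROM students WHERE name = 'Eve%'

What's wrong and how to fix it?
Bug: Wildcards only work with LIKE; '=' treats '%' as a literal character

Fix: Use LIKE for wildcard pattern matching

Corrected query:
SELECT id, name FROM students WHERE name LIKE 'Eve%'

Result:
id | name
---+-----
6  | Eve 
8  | Eve 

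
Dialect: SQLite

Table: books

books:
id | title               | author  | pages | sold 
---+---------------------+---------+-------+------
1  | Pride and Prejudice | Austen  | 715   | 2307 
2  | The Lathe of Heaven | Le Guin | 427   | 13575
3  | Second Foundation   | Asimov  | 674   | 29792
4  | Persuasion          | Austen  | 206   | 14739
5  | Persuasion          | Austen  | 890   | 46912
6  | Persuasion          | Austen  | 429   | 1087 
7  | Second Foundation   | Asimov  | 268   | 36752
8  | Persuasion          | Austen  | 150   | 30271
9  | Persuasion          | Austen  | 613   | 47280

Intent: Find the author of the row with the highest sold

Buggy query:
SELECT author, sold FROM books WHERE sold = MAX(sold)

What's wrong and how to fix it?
Bug: MAX(sold) is an aggregate and cannot be used directly in WHERE

Fix: Use a subquery: WHERE sold = (SELECT MAX(sold) FROM books)

Corrected query:
SELECT author, sold FROM books WHERE sold = (SELECT MAX(sold) FROM books)

Result:
author | sold 
-------+------
Austen | 47280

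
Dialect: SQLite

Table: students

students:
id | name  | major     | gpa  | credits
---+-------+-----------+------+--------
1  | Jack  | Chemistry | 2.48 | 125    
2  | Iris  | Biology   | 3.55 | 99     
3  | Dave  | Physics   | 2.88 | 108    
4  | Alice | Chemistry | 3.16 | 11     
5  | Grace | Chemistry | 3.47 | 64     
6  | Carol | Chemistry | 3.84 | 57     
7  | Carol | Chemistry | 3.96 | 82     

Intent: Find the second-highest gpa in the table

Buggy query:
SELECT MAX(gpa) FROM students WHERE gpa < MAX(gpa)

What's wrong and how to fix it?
Bug: The inner MAX is an aggregate inside WHERE, which is not allowed

Fix: Compute the overall MAX in a subquery, then take MAX of rows below it

Corrected query:
SELECT MAX(gpa) FROM students WHERE gpa < (SELECT MAX(gpa) FROM students)

Result:
MAX(gpa)
--------
3.84    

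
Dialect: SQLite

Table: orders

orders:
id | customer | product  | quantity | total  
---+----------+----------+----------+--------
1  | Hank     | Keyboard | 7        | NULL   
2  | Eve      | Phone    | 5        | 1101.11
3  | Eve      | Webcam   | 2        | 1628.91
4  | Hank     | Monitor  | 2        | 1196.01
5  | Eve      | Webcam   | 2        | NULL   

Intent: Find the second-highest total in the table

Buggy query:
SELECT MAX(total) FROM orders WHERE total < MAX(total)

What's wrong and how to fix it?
Bug: MAX(total) on the right of the comparison is an aggregate-in-WHERE error

Fix: Put the inner MAX in a scalar subquery

Corrected query:
SELECT MAX(total) FROM orders WHERE total < (SELECT MAX(total) FROM orders)

Result:
MAX(total)
----------
1196.01   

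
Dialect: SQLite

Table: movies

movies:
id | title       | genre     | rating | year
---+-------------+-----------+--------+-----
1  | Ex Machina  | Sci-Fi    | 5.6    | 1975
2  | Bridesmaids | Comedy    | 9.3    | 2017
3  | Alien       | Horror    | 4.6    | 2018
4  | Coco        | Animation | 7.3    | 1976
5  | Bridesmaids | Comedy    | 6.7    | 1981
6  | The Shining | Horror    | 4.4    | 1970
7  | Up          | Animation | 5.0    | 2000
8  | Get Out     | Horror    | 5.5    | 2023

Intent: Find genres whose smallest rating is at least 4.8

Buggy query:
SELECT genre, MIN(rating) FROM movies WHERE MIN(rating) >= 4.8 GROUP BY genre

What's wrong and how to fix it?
Bug: MIN() in WHERE is a misuse of aggregate

Fix: Replace WHERE with HAVING after the GROUP BY

Corrected query:
SELECT genre, MIN(rating) FROM movies GROUP BY genre HAVING MIN(rating) >= 4.8

Result:
genre     | MIN(rating)
----------+------------
Animation | 5          
Comedy    | 6.7        
Sci-Fi    | 5.6        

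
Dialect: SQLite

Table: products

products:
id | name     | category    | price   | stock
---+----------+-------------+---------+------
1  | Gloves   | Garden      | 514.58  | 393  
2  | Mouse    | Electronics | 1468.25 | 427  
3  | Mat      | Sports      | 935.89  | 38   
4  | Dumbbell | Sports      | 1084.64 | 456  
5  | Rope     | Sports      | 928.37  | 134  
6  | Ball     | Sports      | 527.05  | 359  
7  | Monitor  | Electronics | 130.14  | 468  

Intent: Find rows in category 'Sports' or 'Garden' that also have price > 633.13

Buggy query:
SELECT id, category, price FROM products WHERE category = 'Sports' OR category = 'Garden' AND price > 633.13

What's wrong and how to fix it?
Bug: AND binds tighter than OR, so this parses as category = 'Sports' OR (category = 'Garden' AND price > 633.13)

Fix: Add parentheses around the OR so the AND applies to both alternatives

Corrected query:
SELECT id, category, price FROM products WHERE (category = 'Sports' OR category = 'Garden') AND price > 633.13

Result:
id | category | price  
---+----------+--------
3  | Sports   | 935.89 
4  | Sports   | 1084.64
5  | Sports   | 928.37 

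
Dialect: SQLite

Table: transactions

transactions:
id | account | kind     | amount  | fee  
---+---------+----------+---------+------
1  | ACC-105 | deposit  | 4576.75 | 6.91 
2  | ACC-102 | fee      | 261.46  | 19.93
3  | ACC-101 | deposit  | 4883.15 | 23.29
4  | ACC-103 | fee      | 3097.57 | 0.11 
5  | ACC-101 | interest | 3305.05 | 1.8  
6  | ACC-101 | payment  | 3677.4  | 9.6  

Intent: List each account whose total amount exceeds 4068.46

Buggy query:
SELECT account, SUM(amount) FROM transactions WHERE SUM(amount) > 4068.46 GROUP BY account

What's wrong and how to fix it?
Bug: Aggregate functions cannot appear in a WHERE clause

Fix: Move the aggregate condition to a HAVING clause

Corrected query:
SELECT account, SUM(amount) FROM transactions GROUP BY account HAVING SUM(amount) > 4068.46

Result:
account | SUM(amount)
--------+------------
ACC-101 | 11865.6    
ACC-105 | 4576.75    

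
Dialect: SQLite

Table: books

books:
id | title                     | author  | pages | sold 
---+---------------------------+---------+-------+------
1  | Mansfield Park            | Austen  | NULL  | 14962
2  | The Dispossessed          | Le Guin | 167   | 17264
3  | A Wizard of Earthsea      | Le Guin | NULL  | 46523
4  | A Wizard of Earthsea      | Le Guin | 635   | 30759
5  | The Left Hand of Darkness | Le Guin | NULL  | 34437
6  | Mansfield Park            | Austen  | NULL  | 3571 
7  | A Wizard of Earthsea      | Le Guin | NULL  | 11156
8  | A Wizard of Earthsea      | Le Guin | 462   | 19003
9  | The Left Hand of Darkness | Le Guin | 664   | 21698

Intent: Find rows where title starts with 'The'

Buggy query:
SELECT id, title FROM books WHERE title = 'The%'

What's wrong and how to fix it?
Bug: Wildcards only work with LIKE; '=' treats '%' as a literal character

Fix: Use LIKE for wildcard pattern matching

Corrected query:
SELECT id, title FROM books WHERE title LIKE 'The%'

Result:
id | title                    
---+--------------------------
2  | The Dispossessed         
5  | The Left Hand of Darkness
9  | The Left Hand of Darkness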